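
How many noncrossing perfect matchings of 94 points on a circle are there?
C_47 = 33868773757191046886429490

These noncrossing handshakes are counted by the Catalan number C_n = (1/(n + 1)) · C(2n, n). For n = 47: C_47 = (1/48) · C(94, 47) = 1625701140345170250548615520/48 = 33868773757191046886429490.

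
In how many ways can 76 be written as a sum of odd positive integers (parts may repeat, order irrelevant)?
p_odd(76) = 53250

Enumerate partitions using only odd parts via the recurrence o(n, m) = o(n, m−2) + o(n−m, m) over odd m, starting from the largest odd part ≤ n. This gives p_odd(76) = 53250. (Euler's theorem: equals the count of distinct-part partitions.)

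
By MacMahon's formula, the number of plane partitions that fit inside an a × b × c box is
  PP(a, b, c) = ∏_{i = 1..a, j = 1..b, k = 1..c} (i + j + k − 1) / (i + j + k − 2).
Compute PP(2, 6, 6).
PP(2, 6, 6) = 226512

Evaluate the triple product over i = 1..2, j = 1..6, k = 1..6. The factors are (2/1) · (3/2) · (4/3) · (5/4) · (6/5) · (7/6) · (3/2) · (4/3) · … (72 factors total). The numerators and denominators telescope so the product is an integer; carrying out the multiplication exactly gives PP(2, 6, 6) = 226512.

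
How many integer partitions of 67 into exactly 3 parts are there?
p(67, 3 parts) = 374

Partitions of n into exactly k parts are in bijection with partitions of n − k into at most k parts (subtract 1 from each part). So p(67, exactly 3) = p(64, parts ≤ 3). Computing via the recurrence p(m, j) = p(m, j−1) + p(m−j, j) gives 374.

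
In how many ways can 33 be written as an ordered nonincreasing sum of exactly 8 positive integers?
p(33, 8 parts) = 1090

Partitions of n into exactly k parts are in bijection with partitions of n − k into at most k parts (subtract 1 from each part). So p(33, exactly 8) = p(25, parts ≤ 8). Computing via the recurrence p(m, j) = p(m, j−1) + p(m−j, j) gives 1090.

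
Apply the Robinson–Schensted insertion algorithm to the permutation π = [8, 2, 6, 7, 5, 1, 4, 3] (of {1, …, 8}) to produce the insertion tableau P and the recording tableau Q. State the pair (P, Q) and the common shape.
P = [1, 3, 7] / [2, 4] / [5] / [6] / [8];  Q = [1, 3, 4] / [2, 7] / [5] / [6] / [8];  common shape = (3, 2, 1, 1, 1)

Row-insert the values π_1, π_2, … into P one at a time, bumping the leftmost entry strictly greater than the inserted value down to the next row. The recording tableau Q records, in position (i, j), the step at which that cell was added to P.
  Insert 8 (step 1): P = [8];  Q = [1]
  Insert 2 (step 2): P = [2] / [8];  Q = [1] / [2]
  Insert 6 (step 3): P = [2, 6] / [8];  Q = [1, 3] / [2]
  Insert 7 (step 4): P = [2, 6, 7] / [8];  Q = [1, 3, 4] / [2]
  Insert 5 (step 5): P = [2, 5, 7] / [6] / [8];  Q = [1, 3, 4] / [2] / [5]
  Insert 1 (step 6): P = [1, 5, 7] / [2] / [6] / [8];  Q = [1, 3, 4] / [2] / [5] / [6]
  Insert 4 (step 7): P = [1, 4, 7] / [2, 5] / [6] / [8];  Q = [1, 3, 4] / [2, 7] / [5] / [6]
  Insert 3 (step 8): P = [1, 3, 7] / [2, 4] / [5] / [6] / [8];  Q = [1, 3, 4] / [2, 7] / [5] / [6] / [8]
Final shape: (3, 2, 1, 1, 1).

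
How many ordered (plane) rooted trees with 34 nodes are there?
C_33 = 212336130412243110

These ordered rooted trees are counted by the Catalan number C_n = (1/(n + 1)) · C(2n, n). For n = 33: C_33 = (1/34) · C(66, 33) = 7219428434016265740/34 = 212336130412243110.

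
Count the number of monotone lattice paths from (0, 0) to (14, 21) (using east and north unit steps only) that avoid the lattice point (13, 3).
Number of paths = 2319948760

Total paths from (0, 0) to (14, 21): C(35, 14) = 2319959400. Paths through (13, 3): (paths (0, 0) → (13, 3)) × (paths (13, 3) → (14, 21)) = C(16, 13) · C(19, 1) = 560 · 19 = 10640. Avoidance count = 2319959400 − 10640 = 2319948760.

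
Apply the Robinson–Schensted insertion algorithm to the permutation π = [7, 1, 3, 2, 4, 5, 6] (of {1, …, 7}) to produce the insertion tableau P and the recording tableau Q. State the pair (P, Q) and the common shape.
P = [1, 2, 4, 5, 6] / [3] / [7];  Q = [1, 3, 5, 6, 7] / [2] / [4];  common shape = (5, 1, 1)

Row-insert the values π_1, π_2, … into P one at a time, bumping the leftmost entry strictly greater than the inserted value down to the next row. The recording tableau Q records, in position (i, j), the step at which that cell was added to P.
  Insert 7 (step 1): P = [7];  Q = [1]
  Insert 1 (step 2): P = [1] / [7];  Q = [1] / [2]
  Insert 3 (step 3): P = [1, 3] / [7];  Q = [1, 3] / [2]
  Insert 2 (step 4): P = [1, 2] / [3] / [7];  Q = [1, 3] / [2] / [4]
  Insert 4 (step 5): P = [1, 2, 4] / [3] / [7];  Q = [1, 3, 5] / [2] / [4]
  Insert 5 (step 6): P = [1, 2, 4, 5] / [3] / [7];  Q = [1, 3, 5, 6] / [2] / [4]
  Insert 6 (step 7): P = [1, 2, 4, 5, 6] / [3] / [7];  Q = [1, 3, 5, 6, 7] / [2] / [4]
Final shape: (5, 1, 1).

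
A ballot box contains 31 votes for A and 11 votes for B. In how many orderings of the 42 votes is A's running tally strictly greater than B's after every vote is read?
Strict-lead orderings = 2038362560

Total orderings of the 42 votes with 31 for A: C(42, 31) = 4280561376. By the Bertrand ballot formula (Cycle Lemma / reflection principle), the number of orderings in which A is strictly ahead of B throughout is (p − q)/(p + q) · C(p + q, p) = (31 − 11)/(31 + 11) · 4280561376 = 2038362560.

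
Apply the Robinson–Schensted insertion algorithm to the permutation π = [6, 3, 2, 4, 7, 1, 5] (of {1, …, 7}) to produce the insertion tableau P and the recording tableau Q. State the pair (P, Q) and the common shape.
P = [1, 4, 5] / [2, 7] / [3] / [6];  Q = [1, 4, 5] / [2, 7] / [3] / [6];  common shape = (3, 2, 1, 1)

Row-insert the values π_1, π_2, … into P one at a time, bumping the leftmost entry strictly greater than the inserted value down to the next row. The recording tableau Q records, in position (i, j), the step at which that cell was added to P.
  Insert 6 (step 1): P = [6];  Q = [1]
  Insert 3 (step 2): P = [3] / [6];  Q = [1] / [2]
  Insert 2 (step 3): P = [2] / [3] / [6];  Q = [1] / [2] / [3]
  Insert 4 (step 4): P = [2, 4] / [3] / [6];  Q = [1, 4] / [2] / [3]
  Insert 7 (step 5): P = [2, 4, 7] / [3] / [6];  Q = [1, 4, 5] / [2] / [3]
  Insert 1 (step 6): P = [1, 4, 7] / [2] / [3] / [6];  Q = [1, 4, 5] / [2] / [3] / [6]
  Insert 5 (step 7): P = [1, 4, 5] / [2, 7] / [3] / [6];  Q = [1, 4, 5] / [2, 7] / [3] / [6]
Final shape: (3, 2, 1, 1).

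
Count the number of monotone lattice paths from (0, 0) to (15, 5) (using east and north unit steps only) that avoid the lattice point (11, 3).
Number of paths = 10044

Total paths from (0, 0) to (15, 5): C(20, 15) = 15504. Paths through (11, 3): (paths (0, 0) → (11, 3)) × (paths (11, 3) → (15, 5)) = C(14, 11) · C(6, 4) = 364 · 15 = 5460. Avoidance count = 15504 − 5460 = 10044.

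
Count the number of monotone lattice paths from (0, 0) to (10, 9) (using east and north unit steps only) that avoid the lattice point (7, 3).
Number of paths = 82298

Total paths from (0, 0) to (10, 9): C(19, 10) = 92378. Paths through (7, 3): (paths (0, 0) → (7, 3)) × (paths (7, 3) → (10, 9)) = C(10, 7) · C(9, 3) = 120 · 84 = 10080. Avoidance count = 92378 − 10080 = 82298.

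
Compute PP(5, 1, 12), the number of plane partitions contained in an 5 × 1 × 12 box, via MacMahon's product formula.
PP(5, 1, 12) = 6188

Evaluate the triple product over i = 1..5, j = 1..1, k = 1..12. The factors are (2/1) · (3/2) · (4/3) · (5/4) · (6/5) · (7/6) · (8/7) · (9/8) · … (60 factors total). The numerators and denominators telescope so the product is an integer; carrying out the multiplication exactly gives PP(5, 1, 12) = 6188.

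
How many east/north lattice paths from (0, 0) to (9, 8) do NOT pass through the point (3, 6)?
Number of paths = 21958

Total paths from (0, 0) to (9, 8): C(17, 9) = 24310. Paths through (3, 6): (paths (0, 0) → (3, 6)) × (paths (3, 6) → (9, 8)) = C(9, 3) · C(8, 6) = 84 · 28 = 2352. Avoidance count = 24310 − 2352 = 21958.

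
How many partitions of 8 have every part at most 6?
p(8, parts ≤ 6) = 20

Partitions of 8 with all parts ≤ 6: 6+2, 6+1+1, 5+3, 5+2+1, 5+1+1+1, 4+4, 4+3+1, 4+2+2, 4+2+1+1, 4+1+1+1+1, 3+3+2, 3+3+1+1, 3+2+2+1, 3+2+1+1+1, 3+1+1+1+1+1, 2+2+2+2, 2+2+2+1+1, 2+2+1+1+1+1, 2+1+1+1+1+1+1, 1+1+1+1+1+1+1+1. Count = 20.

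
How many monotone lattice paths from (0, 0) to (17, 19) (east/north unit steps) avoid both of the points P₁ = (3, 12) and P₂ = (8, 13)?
Number of paths = 7539785400

Inclusion–exclusion. Total paths: C(36, 17) = 8597496600. Through P₁: C(15, 3)·C(21, 14) = 52907400. Through P₂: C(21, 8)·C(15, 9) = 1018467450. Since P₁ is strictly southwest of P₂, a monotone path through both must visit P₁ then P₂; paths through both = C(15, 3)·C(6, 5)·C(15, 9) = 13663650. Avoid both = 8597496600 − 52907400 − 1018467450 + 13663650 = 7539785400.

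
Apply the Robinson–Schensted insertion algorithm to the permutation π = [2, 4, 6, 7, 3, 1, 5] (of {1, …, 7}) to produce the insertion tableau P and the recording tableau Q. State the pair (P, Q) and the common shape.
P = [1, 3, 5, 7] / [2, 6] / [4];  Q = [1, 2, 3, 4] / [5, 7] / [6];  common shape = (4, 2, 1)

Row-insert the values π_1, π_2, … into P one at a time, bumping the leftmost entry strictly greater than the inserted value down to the next row. The recording tableau Q records, in position (i, j), the step at which that cell was added to P.
  Insert 2 (step 1): P = [2];  Q = [1]
  Insert 4 (step 2): P = [2, 4];  Q = [1, 2]
  Insert 6 (step 3): P = [2, 4, 6];  Q = [1, 2, 3]
  Insert 7 (step 4): P = [2, 4, 6, 7];  Q = [1, 2, 3, 4]
  Insert 3 (step 5): P = [2, 3, 6, 7] / [4];  Q = [1, 2, 3, 4] / [5]
  Insert 1 (step 6): P = [1, 3, 6, 7] / [2] / [4];  Q = [1, 2, 3, 4] / [5] / [6]
  Insert 5 (step 7): P = [1, 3, 5, 7] / [2, 6] / [4];  Q = [1, 2, 3, 4] / [5, 7] / [6]
Final shape: (4, 2, 1).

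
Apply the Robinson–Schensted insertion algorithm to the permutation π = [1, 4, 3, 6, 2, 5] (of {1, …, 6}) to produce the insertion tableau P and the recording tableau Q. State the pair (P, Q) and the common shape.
P = [1, 2, 5] / [3, 6] / [4];  Q = [1, 2, 4] / [3, 6] / [5];  common shape = (3, 2, 1)

Row-insert the values π_1, π_2, … into P one at a time, bumping the leftmost entry strictly greater than the inserted value down to the next row. The recording tableau Q records, in position (i, j), the step at which that cell was added to P.
  Insert 1 (step 1): P = [1];  Q = [1]
  Insert 4 (step 2): P = [1, 4];  Q = [1, 2]
  Insert 3 (step 3): P = [1, 3] / [4];  Q = [1, 2] / [3]
  Insert 6 (step 4): P = [1, 3, 6] / [4];  Q = [1, 2, 4] / [3]
  Insert 2 (step 5): P = [1, 2, 6] / [3] / [4];  Q = [1, 2, 4] / [3] / [5]
  Insert 5 (step 6): P = [1, 2, 5] / [3, 6] / [4];  Q = [1, 2, 4] / [3, 6] / [5]
Final shape: (3, 2, 1).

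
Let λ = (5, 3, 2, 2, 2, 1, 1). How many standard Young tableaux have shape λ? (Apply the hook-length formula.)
# SYT of shape (5, 3, 2, 2, 2, 1, 1) = 515970

Hook-length formula: f^λ = n! / Π hook(c), product over all cells c of the Young diagram. For λ = (5, 3, 2, 2, 2, 1, 1), n = 16 boxes. Hook lengths by row (left-to-right, top-to-bottom): [11, 8, 4, 2, 1]; [8, 5, 1]; [6, 3]; [5, 2]; [4, 1]; [2]; [1]. Product of hooks = 40550400. So f^λ = 16! / 40550400 = 20922789888000 / 40550400 = 515970.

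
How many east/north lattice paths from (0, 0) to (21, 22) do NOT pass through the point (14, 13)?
Number of paths = 822582529860

Total paths from (0, 0) to (21, 22): C(43, 21) = 1052049481860. Paths through (14, 13): (paths (0, 0) → (14, 13)) × (paths (14, 13) → (21, 22)) = C(27, 14) · C(16, 7) = 20058300 · 11440 = 229466952000. Avoidance count = 1052049481860 − 229466952000 = 822582529860.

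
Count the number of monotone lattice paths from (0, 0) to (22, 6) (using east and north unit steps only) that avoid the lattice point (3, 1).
Number of paths = 206724

Total paths from (0, 0) to (22, 6): C(28, 22) = 376740. Paths through (3, 1): (paths (0, 0) → (3, 1)) × (paths (3, 1) → (22, 6)) = C(4, 3) · C(24, 19) = 4 · 42504 = 170016. Avoidance count = 376740 − 170016 = 206724.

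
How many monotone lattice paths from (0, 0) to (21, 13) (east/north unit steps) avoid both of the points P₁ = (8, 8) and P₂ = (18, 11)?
Number of paths = 508548900

Inclusion–exclusion. Total paths: C(34, 21) = 927983760. Through P₁: C(16, 8)·C(18, 13) = 110270160. Through P₂: C(29, 18)·C(5, 3) = 345972900. Since P₁ is strictly southwest of P₂, a monotone path through both must visit P₁ then P₂; paths through both = C(16, 8)·C(13, 10)·C(5, 3) = 36808200. Avoid both = 927983760 − 110270160 − 345972900 + 36808200 = 508548900.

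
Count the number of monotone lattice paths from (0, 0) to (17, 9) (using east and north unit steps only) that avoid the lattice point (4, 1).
Number of paths = 2107100

Total paths from (0, 0) to (17, 9): C(26, 17) = 3124550. Paths through (4, 1): (paths (0, 0) → (4, 1)) × (paths (4, 1) → (17, 9)) = C(5, 4) · C(21, 13) = 5 · 203490 = 1017450. Avoidance count = 3124550 − 1017450 = 2107100.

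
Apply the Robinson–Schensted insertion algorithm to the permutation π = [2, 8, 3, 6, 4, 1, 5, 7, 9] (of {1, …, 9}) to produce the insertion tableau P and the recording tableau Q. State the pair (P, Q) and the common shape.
P = [1, 3, 4, 5, 7, 9] / [2] / [6] / [8];  Q = [1, 2, 4, 7, 8, 9] / [3] / [5] / [6];  common shape = (6, 1, 1, 1)

Row-insert the values π_1, π_2, … into P one at a time, bumping the leftmost entry strictly greater than the inserted value down to the next row. The recording tableau Q records, in position (i, j), the step at which that cell was added to P.
  Insert 2 (step 1): P = [2];  Q = [1]
  Insert 8 (step 2): P = [2, 8];  Q = [1, 2]
  Insert 3 (step 3): P = [2, 3] / [8];  Q = [1, 2] / [3]
  Insert 6 (step 4): P = [2, 3, 6] / [8];  Q = [1, 2, 4] / [3]
  Insert 4 (step 5): P = [2, 3, 4] / [6] / [8];  Q = [1, 2, 4] / [3] / [5]
  Insert 1 (step 6): P = [1, 3, 4] / [2] / [6] / [8];  Q = [1, 2, 4] / [3] / [5] / [6]
  Insert 5 (step 7): P = [1, 3, 4, 5] / [2] / [6] / [8];  Q = [1, 2, 4, 7] / [3] / [5] / [6]
  Insert 7 (step 8): P = [1, 3, 4, 5, 7] / [2] / [6] / [8];  Q = [1, 2, 4, 7, 8] / [3] / [5] / [6]
  Insert 9 (step 9): P = [1, 3, 4, 5, 7, 9] / [2] / [6] / [8];  Q = [1, 2, 4, 7, 8, 9] / [3] / [5] / [6]
Final shape: (6, 1, 1, 1).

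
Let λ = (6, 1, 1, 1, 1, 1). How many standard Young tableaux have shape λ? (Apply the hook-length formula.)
# SYT of shape (6, 1, 1, 1, 1, 1) = 252

Hook-length formula: f^λ = n! / Π hook(c), product over all cells c of the Young diagram. For λ = (6, 1, 1, 1, 1, 1), n = 11 boxes. Hook lengths by row (left-to-right, top-to-bottom): [11, 5, 4, 3, 2, 1]; [5]; [4]; [3]; [2]; [1]. Product of hooks = 158400. So f^λ = 11! / 158400 = 39916800 / 158400 = 252.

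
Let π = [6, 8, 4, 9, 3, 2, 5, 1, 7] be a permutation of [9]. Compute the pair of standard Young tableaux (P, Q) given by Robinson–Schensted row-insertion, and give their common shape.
P = [1, 5, 7] / [2, 8, 9] / [3] / [4] / [6];  Q = [1, 2, 4] / [3, 7, 9] / [5] / [6] / [8];  common shape = (3, 3, 1, 1, 1)

Row-insert the values π_1, π_2, … into P one at a time, bumping the leftmost entry strictly greater than the inserted value down to the next row. The recording tableau Q records, in position (i, j), the step at which that cell was added to P.
  Insert 6 (step 1): P = [6];  Q = [1]
  Insert 8 (step 2): P = [6, 8];  Q = [1, 2]
  Insert 4 (step 3): P = [4, 8] / [6];  Q = [1, 2] / [3]
  Insert 9 (step 4): P = [4, 8, 9] / [6];  Q = [1, 2, 4] / [3]
  Insert 3 (step 5): P = [3, 8, 9] / [4] / [6];  Q = [1, 2, 4] / [3] / [5]
  Insert 2 (step 6): P = [2, 8, 9] / [3] / [4] / [6];  Q = [1, 2, 4] / [3] / [5] / [6]
  Insert 5 (step 7): P = [2, 5, 9] / [3, 8] / [4] / [6];  Q = [1, 2, 4] / [3, 7] / [5] / [6]
  Insert 1 (step 8): P = [1, 5, 9] / [2, 8] / [3] / [4] / [6];  Q = [1, 2, 4] / [3, 7] / [5] / [6] / [8]
  Insert 7 (step 9): P = [1, 5, 7] / [2, 8, 9] / [3] / [4] / [6];  Q = [1, 2, 4] / [3, 7, 9] / [5] / [6] / [8]
Final shape: (3, 3, 1, 1, 1).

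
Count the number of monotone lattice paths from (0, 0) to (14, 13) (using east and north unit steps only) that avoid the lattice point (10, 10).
Number of paths = 13591840

Total paths from (0, 0) to (14, 13): C(27, 14) = 20058300. Paths through (10, 10): (paths (0, 0) → (10, 10)) × (paths (10, 10) → (14, 13)) = C(20, 10) · C(7, 4) = 184756 · 35 = 6466460. Avoidance count = 20058300 − 6466460 = 13591840.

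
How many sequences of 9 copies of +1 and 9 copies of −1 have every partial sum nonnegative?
C_9 = 4862

These ballot sequences are counted by the Catalan number C_n = (1/(n + 1)) · C(2n, n). For n = 9: C_9 = (1/10) · C(18, 9) = 48620/10 = 4862.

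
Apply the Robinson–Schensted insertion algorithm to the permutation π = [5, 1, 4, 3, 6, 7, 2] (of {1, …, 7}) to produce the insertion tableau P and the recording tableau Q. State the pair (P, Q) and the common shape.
P = [1, 2, 6, 7] / [3] / [4] / [5];  Q = [1, 3, 5, 6] / [2] / [4] / [7];  common shape = (4, 1, 1, 1)

Row-insert the values π_1, π_2, … into P one at a time, bumping the leftmost entry strictly greater than the inserted value down to the next row. The recording tableau Q records, in position (i, j), the step at which that cell was added to P.
  Insert 5 (step 1): P = [5];  Q = [1]
  Insert 1 (step 2): P = [1] / [5];  Q = [1] / [2]
  Insert 4 (step 3): P = [1, 4] / [5];  Q = [1, 3] / [2]
  Insert 3 (step 4): P = [1, 3] / [4] / [5];  Q = [1, 3] / [2] / [4]
  Insert 6 (step 5): P = [1, 3, 6] / [4] / [5];  Q = [1, 3, 5] / [2] / [4]
  Insert 7 (step 6): P = [1, 3, 6, 7] / [4] / [5];  Q = [1, 3, 5, 6] / [2] / [4]
  Insert 2 (step 7): P = [1, 2, 6, 7] / [3] / [4] / [5];  Q = [1, 3, 5, 6] / [2] / [4] / [7]
Final shape: (4, 1, 1, 1).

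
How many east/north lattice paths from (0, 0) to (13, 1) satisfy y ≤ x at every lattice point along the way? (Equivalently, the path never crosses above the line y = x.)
Number of paths = 13

By the reflection principle (André's argument), the number of monotone paths to (13, 1) with n ≤ m that never go above y = x is C(14, 13) − C(14, 14) = 14 − 1 = 13.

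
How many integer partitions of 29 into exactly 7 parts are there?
p(29, 7 parts) = 522

Partitions of n into exactly k parts are in bijection with partitions of n − k into at most k parts (subtract 1 from each part). So p(29, exactly 7) = p(22, parts ≤ 7). Computing via the recurrence p(m, j) = p(m, j−1) + p(m−j, j) gives 522.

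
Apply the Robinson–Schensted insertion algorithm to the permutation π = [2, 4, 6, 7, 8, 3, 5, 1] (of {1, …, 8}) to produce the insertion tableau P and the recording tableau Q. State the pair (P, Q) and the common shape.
P = [1, 3, 5, 7, 8] / [2, 6] / [4];  Q = [1, 2, 3, 4, 5] / [6, 7] / [8];  common shape = (5, 2, 1)

Row-insert the values π_1, π_2, … into P one at a time, bumping the leftmost entry strictly greater than the inserted value down to the next row. The recording tableau Q records, in position (i, j), the step at which that cell was added to P.
  Insert 2 (step 1): P = [2];  Q = [1]
  Insert 4 (step 2): P = [2, 4];  Q = [1, 2]
  Insert 6 (step 3): P = [2, 4, 6];  Q = [1, 2, 3]
  Insert 7 (step 4): P = [2, 4, 6, 7];  Q = [1, 2, 3, 4]
  Insert 8 (step 5): P = [2, 4, 6, 7, 8];  Q = [1, 2, 3, 4, 5]
  Insert 3 (step 6): P = [2, 3, 6, 7, 8] / [4];  Q = [1, 2, 3, 4, 5] / [6]
  Insert 5 (step 7): P = [2, 3, 5, 7, 8] / [4, 6];  Q = [1, 2, 3, 4, 5] / [6, 7]
  Insert 1 (step 8): P = [1, 3, 5, 7, 8] / [2, 6] / [4];  Q = [1, 2, 3, 4, 5] / [6, 7] / [8]
Final shape: (5, 2, 1).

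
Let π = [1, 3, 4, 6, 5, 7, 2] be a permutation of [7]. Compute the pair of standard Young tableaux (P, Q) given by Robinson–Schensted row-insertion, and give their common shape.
P = [1, 2, 4, 5, 7] / [3] / [6];  Q = [1, 2, 3, 4, 6] / [5] / [7];  common shape = (5, 1, 1)

Row-insert the values π_1, π_2, … into P one at a time, bumping the leftmost entry strictly greater than the inserted value down to the next row. The recording tableau Q records, in position (i, j), the step at which that cell was added to P.
  Insert 1 (step 1): P = [1];  Q = [1]
  Insert 3 (step 2): P = [1, 3];  Q = [1, 2]
  Insert 4 (step 3): P = [1, 3, 4];  Q = [1, 2, 3]
  Insert 6 (step 4): P = [1, 3, 4, 6];  Q = [1, 2, 3, 4]
  Insert 5 (step 5): P = [1, 3, 4, 5] / [6];  Q = [1, 2, 3, 4] / [5]
  Insert 7 (step 6): P = [1, 3, 4, 5, 7] / [6];  Q = [1, 2, 3, 4, 6] / [5]
  Insert 2 (step 7): P = [1, 2, 4, 5, 7] / [3] / [6];  Q = [1, 2, 3, 4, 6] / [5] / [7]
Final shape: (5, 1, 1).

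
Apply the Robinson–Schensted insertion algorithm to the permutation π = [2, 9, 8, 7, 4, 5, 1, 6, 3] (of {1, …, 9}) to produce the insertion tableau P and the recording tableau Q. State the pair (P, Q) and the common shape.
P = [1, 3, 5, 6] / [2, 4] / [7] / [8] / [9];  Q = [1, 2, 6, 8] / [3, 9] / [4] / [5] / [7];  common shape = (4, 2, 1, 1, 1)

Row-insert the values π_1, π_2, … into P one at a time, bumping the leftmost entry strictly greater than the inserted value down to the next row. The recording tableau Q records, in position (i, j), the step at which that cell was added to P.
  Insert 2 (step 1): P = [2];  Q = [1]
  Insert 9 (step 2): P = [2, 9];  Q = [1, 2]
  Insert 8 (step 3): P = [2, 8] / [9];  Q = [1, 2] / [3]
  Insert 7 (step 4): P = [2, 7] / [8] / [9];  Q = [1, 2] / [3] / [4]
  Insert 4 (step 5): P = [2, 4] / [7] / [8] / [9];  Q = [1, 2] / [3] / [4] / [5]
  Insert 5 (step 6): P = [2, 4, 5] / [7] / [8] / [9];  Q = [1, 2, 6] / [3] / [4] / [5]
  Insert 1 (step 7): P = [1, 4, 5] / [2] / [7] / [8] / [9];  Q = [1, 2, 6] / [3] / [4] / [5] / [7]
  Insert 6 (step 8): P = [1, 4, 5, 6] / [2] / [7] / [8] / [9];  Q = [1, 2, 6, 8] / [3] / [4] / [5] / [7]
  Insert 3 (step 9): P = [1, 3, 5, 6] / [2, 4] / [7] / [8] / [9];  Q = [1, 2, 6, 8] / [3, 9] / [4] / [5] / [7]
Final shape: (4, 2, 1, 1, 1).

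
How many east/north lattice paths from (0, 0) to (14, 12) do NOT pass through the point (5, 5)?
Number of paths = 6774820

Total paths from (0, 0) to (14, 12): C(26, 14) = 9657700. Paths through (5, 5): (paths (0, 0) → (5, 5)) × (paths (5, 5) → (14, 12)) = C(10, 5) · C(16, 9) = 252 · 11440 = 2882880. Avoidance count = 9657700 − 2882880 = 6774820.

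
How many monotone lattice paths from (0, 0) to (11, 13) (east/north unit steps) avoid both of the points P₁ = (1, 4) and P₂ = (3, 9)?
Number of paths = 1977329

Inclusion–exclusion. Total paths: C(24, 11) = 2496144. Through P₁: C(5, 1)·C(19, 10) = 461890. Through P₂: C(12, 3)·C(12, 8) = 108900. Since P₁ is strictly southwest of P₂, a monotone path through both must visit P₁ then P₂; paths through both = C(5, 1)·C(7, 2)·C(12, 8) = 51975. Avoid both = 2496144 − 461890 − 108900 + 51975 = 1977329.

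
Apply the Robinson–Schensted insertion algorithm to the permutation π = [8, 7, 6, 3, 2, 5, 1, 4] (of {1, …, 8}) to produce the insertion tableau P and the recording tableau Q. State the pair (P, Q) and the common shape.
P = [1, 4] / [2, 5] / [3] / [6] / [7] / [8];  Q = [1, 6] / [2, 8] / [3] / [4] / [5] / [7];  common shape = (2, 2, 1, 1, 1, 1)

Row-insert the values π_1, π_2, … into P one at a time, bumping the leftmost entry strictly greater than the inserted value down to the next row. The recording tableau Q records, in position (i, j), the step at which that cell was added to P.
  Insert 8 (step 1): P = [8];  Q = [1]
  Insert 7 (step 2): P = [7] / [8];  Q = [1] / [2]
  Insert 6 (step 3): P = [6] / [7] / [8];  Q = [1] / [2] / [3]
  Insert 3 (step 4): P = [3] / [6] / [7] / [8];  Q = [1] / [2] / [3] / [4]
  Insert 2 (step 5): P = [2] / [3] / [6] / [7] / [8];  Q = [1] / [2] / [3] / [4] / [5]
  Insert 5 (step 6): P = [2, 5] / [3] / [6] / [7] / [8];  Q = [1, 6] / [2] / [3] / [4] / [5]
  Insert 1 (step 7): P = [1, 5] / [2] / [3] / [6] / [7] / [8];  Q = [1, 6] / [2] / [3] / [4] / [5] / [7]
  Insert 4 (step 8): P = [1, 4] / [2, 5] / [3] / [6] / [7] / [8];  Q = [1, 6] / [2, 8] / [3] / [4] / [5] / [7]
Final shape: (2, 2, 1, 1, 1, 1).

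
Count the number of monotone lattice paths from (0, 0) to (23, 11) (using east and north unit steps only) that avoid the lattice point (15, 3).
Number of paths = 275595840

Total paths from (0, 0) to (23, 11): C(34, 23) = 286097760. Paths through (15, 3): (paths (0, 0) → (15, 3)) × (paths (15, 3) → (23, 11)) = C(18, 15) · C(16, 8) = 816 · 12870 = 10501920. Avoidance count = 286097760 − 10501920 = 275595840.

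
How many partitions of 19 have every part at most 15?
p(19, parts ≤ 15) = 483

Use the recurrence p(n, m) = p(n, m−1) + p(n−m, m): either the largest part is < m (count p(n, m−1)) or the largest part is exactly m (remove one copy of m, count p(n−m, m)). With p(0, ·) = 1 this gives p(19, parts ≤ 15) = 483. (By conjugating Young diagrams, this also counts partitions of 19 into at most 15 parts.)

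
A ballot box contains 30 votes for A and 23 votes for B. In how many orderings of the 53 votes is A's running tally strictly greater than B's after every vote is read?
Strict-lead orderings = 82336410323440

Total orderings of the 53 votes with 30 for A: C(53, 30) = 623404249591760. By the Bertrand ballot formula (Cycle Lemma / reflection principle), the number of orderings in which A is strictly ahead of B throughout is (p − q)/(p + q) · C(p + q, p) = (30 − 23)/(30 + 23) · 623404249591760 = 82336410323440.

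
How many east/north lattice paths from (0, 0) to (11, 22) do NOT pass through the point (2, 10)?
Number of paths = 174137340

Total paths from (0, 0) to (11, 22): C(33, 11) = 193536720. Paths through (2, 10): (paths (0, 0) → (2, 10)) × (paths (2, 10) → (11, 22)) = C(12, 2) · C(21, 9) = 66 · 293930 = 19399380. Avoidance count = 193536720 − 19399380 = 174137340.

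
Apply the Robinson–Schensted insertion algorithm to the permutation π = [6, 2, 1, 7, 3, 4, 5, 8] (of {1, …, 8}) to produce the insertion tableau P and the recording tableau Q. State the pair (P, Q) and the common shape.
P = [1, 3, 4, 5, 8] / [2, 7] / [6];  Q = [1, 4, 6, 7, 8] / [2, 5] / [3];  common shape = (5, 2, 1)

Row-insert the values π_1, π_2, … into P one at a time, bumping the leftmost entry strictly greater than the inserted value down to the next row. The recording tableau Q records, in position (i, j), the step at which that cell was added to P.
  Insert 6 (step 1): P = [6];  Q = [1]
  Insert 2 (step 2): P = [2] / [6];  Q = [1] / [2]
  Insert 1 (step 3): P = [1] / [2] / [6];  Q = [1] / [2] / [3]
  Insert 7 (step 4): P = [1, 7] / [2] / [6];  Q = [1, 4] / [2] / [3]
  Insert 3 (step 5): P = [1, 3] / [2, 7] / [6];  Q = [1, 4] / [2, 5] / [3]
  Insert 4 (step 6): P = [1, 3, 4] / [2, 7] / [6];  Q = [1, 4, 6] / [2, 5] / [3]
  Insert 5 (step 7): P = [1, 3, 4, 5] / [2, 7] / [6];  Q = [1, 4, 6, 7] / [2, 5] / [3]
  Insert 8 (step 8): P = [1, 3, 4, 5, 8] / [2, 7] / [6];  Q = [1, 4, 6, 7, 8] / [2, 5] / [3]
Final shape: (5, 2, 1).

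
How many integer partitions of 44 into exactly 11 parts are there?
p(44, 11 parts) = 6751

Partitions of n into exactly k parts are in bijection with partitions of n − k into at most k parts (subtract 1 from each part). So p(44, exactly 11) = p(33, parts ≤ 11). Computing via the recurrence p(m, j) = p(m, j−1) + p(m−j, j) gives 6751.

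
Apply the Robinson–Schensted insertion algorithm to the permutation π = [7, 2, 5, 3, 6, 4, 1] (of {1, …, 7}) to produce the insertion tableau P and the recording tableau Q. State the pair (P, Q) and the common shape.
P = [1, 3, 4] / [2, 6] / [5] / [7];  Q = [1, 3, 5] / [2, 6] / [4] / [7];  common shape = (3, 2, 1, 1)

Row-insert the values π_1, π_2, … into P one at a time, bumping the leftmost entry strictly greater than the inserted value down to the next row. The recording tableau Q records, in position (i, j), the step at which that cell was added to P.
  Insert 7 (step 1): P = [7];  Q = [1]
  Insert 2 (step 2): P = [2] / [7];  Q = [1] / [2]
  Insert 5 (step 3): P = [2, 5] / [7];  Q = [1, 3] / [2]
  Insert 3 (step 4): P = [2, 3] / [5] / [7];  Q = [1, 3] / [2] / [4]
  Insert 6 (step 5): P = [2, 3, 6] / [5] / [7];  Q = [1, 3, 5] / [2] / [4]
  Insert 4 (step 6): P = [2, 3, 4] / [5, 6] / [7];  Q = [1, 3, 5] / [2, 6] / [4]
  Insert 1 (step 7): P = [1, 3, 4] / [2, 6] / [5] / [7];  Q = [1, 3, 5] / [2, 6] / [4] / [7]
Final shape: (3, 2, 1, 1).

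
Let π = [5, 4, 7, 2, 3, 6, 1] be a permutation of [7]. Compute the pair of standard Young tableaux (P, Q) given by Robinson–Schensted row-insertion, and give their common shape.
P = [1, 3, 6] / [2, 7] / [4] / [5];  Q = [1, 3, 6] / [2, 5] / [4] / [7];  common shape = (3, 2, 1, 1)

Row-insert the values π_1, π_2, … into P one at a time, bumping the leftmost entry strictly greater than the inserted value down to the next row. The recording tableau Q records, in position (i, j), the step at which that cell was added to P.
  Insert 5 (step 1): P = [5];  Q = [1]
  Insert 4 (step 2): P = [4] / [5];  Q = [1] / [2]
  Insert 7 (step 3): P = [4, 7] / [5];  Q = [1, 3] / [2]
  Insert 2 (step 4): P = [2, 7] / [4] / [5];  Q = [1, 3] / [2] / [4]
  Insert 3 (step 5): P = [2, 3] / [4, 7] / [5];  Q = [1, 3] / [2, 5] / [4]
  Insert 6 (step 6): P = [2, 3, 6] / [4, 7] / [5];  Q = [1, 3, 6] / [2, 5] / [4]
  Insert 1 (step 7): P = [1, 3, 6] / [2, 7] / [4] / [5];  Q = [1, 3, 6] / [2, 5] / [4] / [7]
Final shape: (3, 2, 1, 1).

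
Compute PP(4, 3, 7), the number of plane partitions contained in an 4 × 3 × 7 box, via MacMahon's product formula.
PP(4, 3, 7) = 1557270

Evaluate the triple product over i = 1..4, j = 1..3, k = 1..7. The factors are (2/1) · (3/2) · (4/3) · (5/4) · (6/5) · (7/6) · (8/7) · (3/2) · … (84 factors total). The numerators and denominators telescope so the product is an integer; carrying out the multiplication exactly gives PP(4, 3, 7) = 1557270.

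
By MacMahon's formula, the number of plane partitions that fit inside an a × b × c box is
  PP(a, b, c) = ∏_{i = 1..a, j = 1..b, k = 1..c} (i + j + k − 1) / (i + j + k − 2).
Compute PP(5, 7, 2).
PP(5, 7, 2) = 169884

Evaluate the triple product over i = 1..5, j = 1..7, k = 1..2. The factors are (2/1) · (3/2) · (3/2) · (4/3) · (4/3) · (5/4) · (5/4) · (6/5) · … (70 factors total). The numerators and denominators telescope so the product is an integer; carrying out the multiplication exactly gives PP(5, 7, 2) = 169884.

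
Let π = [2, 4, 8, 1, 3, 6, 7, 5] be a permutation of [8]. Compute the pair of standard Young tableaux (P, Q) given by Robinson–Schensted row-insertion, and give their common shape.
P = [1, 3, 5, 7] / [2, 4, 6] / [8];  Q = [1, 2, 3, 7] / [4, 5, 6] / [8];  common shape = (4, 3, 1)

Row-insert the values π_1, π_2, … into P one at a time, bumping the leftmost entry strictly greater than the inserted value down to the next row. The recording tableau Q records, in position (i, j), the step at which that cell was added to P.
  Insert 2 (step 1): P = [2];  Q = [1]
  Insert 4 (step 2): P = [2, 4];  Q = [1, 2]
  Insert 8 (step 3): P = [2, 4, 8];  Q = [1, 2, 3]
  Insert 1 (step 4): P = [1, 4, 8] / [2];  Q = [1, 2, 3] / [4]
  Insert 3 (step 5): P = [1, 3, 8] / [2, 4];  Q = [1, 2, 3] / [4, 5]
  Insert 6 (step 6): P = [1, 3, 6] / [2, 4, 8];  Q = [1, 2, 3] / [4, 5, 6]
  Insert 7 (step 7): P = [1, 3, 6, 7] / [2, 4, 8];  Q = [1, 2, 3, 7] / [4, 5, 6]
  Insert 5 (step 8): P = [1, 3, 5, 7] / [2, 4, 6] / [8];  Q = [1, 2, 3, 7] / [4, 5, 6] / [8]
Final shape: (4, 3, 1).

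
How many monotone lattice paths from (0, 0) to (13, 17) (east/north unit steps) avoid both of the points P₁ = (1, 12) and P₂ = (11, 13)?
Number of paths = 82239391

Inclusion–exclusion. Total paths: C(30, 13) = 119759850. Through P₁: C(13, 1)·C(17, 12) = 80444. Through P₂: C(24, 11)·C(6, 2) = 37442160. Since P₁ is strictly southwest of P₂, a monotone path through both must visit P₁ then P₂; paths through both = C(13, 1)·C(11, 10)·C(6, 2) = 2145. Avoid both = 119759850 − 80444 − 37442160 + 2145 = 82239391.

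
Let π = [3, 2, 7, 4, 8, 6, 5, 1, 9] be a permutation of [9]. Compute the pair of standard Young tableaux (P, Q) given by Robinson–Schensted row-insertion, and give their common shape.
P = [1, 4, 5, 9] / [2, 6, 8] / [3] / [7];  Q = [1, 3, 5, 9] / [2, 4, 6] / [7] / [8];  common shape = (4, 3, 1, 1)

Row-insert the values π_1, π_2, … into P one at a time, bumping the leftmost entry strictly greater than the inserted value down to the next row. The recording tableau Q records, in position (i, j), the step at which that cell was added to P.
  Insert 3 (step 1): P = [3];  Q = [1]
  Insert 2 (step 2): P = [2] / [3];  Q = [1] / [2]
  Insert 7 (step 3): P = [2, 7] / [3];  Q = [1, 3] / [2]
  Insert 4 (step 4): P = [2, 4] / [3, 7];  Q = [1, 3] / [2, 4]
  Insert 8 (step 5): P = [2, 4, 8] / [3, 7];  Q = [1, 3, 5] / [2, 4]
  Insert 6 (step 6): P = [2, 4, 6] / [3, 7, 8];  Q = [1, 3, 5] / [2, 4, 6]
  Insert 5 (step 7): P = [2, 4, 5] / [3, 6, 8] / [7];  Q = [1, 3, 5] / [2, 4, 6] / [7]
  Insert 1 (step 8): P = [1, 4, 5] / [2, 6, 8] / [3] / [7];  Q = [1, 3, 5] / [2, 4, 6] / [7] / [8]
  Insert 9 (step 9): P = [1, 4, 5, 9] / [2, 6, 8] / [3] / [7];  Q = [1, 3, 5, 9] / [2, 4, 6] / [7] / [8]
Final shape: (4, 3, 1, 1).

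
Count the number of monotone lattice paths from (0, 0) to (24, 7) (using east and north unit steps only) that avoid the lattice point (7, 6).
Number of paths = 2598687

Total paths from (0, 0) to (24, 7): C(31, 24) = 2629575. Paths through (7, 6): (paths (0, 0) → (7, 6)) × (paths (7, 6) → (24, 7)) = C(13, 7) · C(18, 17) = 1716 · 18 = 30888. Avoidance count = 2629575 − 30888 = 2598687.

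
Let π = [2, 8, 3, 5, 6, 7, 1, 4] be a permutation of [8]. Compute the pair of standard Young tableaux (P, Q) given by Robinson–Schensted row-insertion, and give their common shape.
P = [1, 3, 4, 6, 7] / [2, 5] / [8];  Q = [1, 2, 4, 5, 6] / [3, 8] / [7];  common shape = (5, 2, 1)

Row-insert the values π_1, π_2, … into P one at a time, bumping the leftmost entry strictly greater than the inserted value down to the next row. The recording tableau Q records, in position (i, j), the step at which that cell was added to P.
  Insert 2 (step 1): P = [2];  Q = [1]
  Insert 8 (step 2): P = [2, 8];  Q = [1, 2]
  Insert 3 (step 3): P = [2, 3] / [8];  Q = [1, 2] / [3]
  Insert 5 (step 4): P = [2, 3, 5] / [8];  Q = [1, 2, 4] / [3]
  Insert 6 (step 5): P = [2, 3, 5, 6] / [8];  Q = [1, 2, 4, 5] / [3]
  Insert 7 (step 6): P = [2, 3, 5, 6, 7] / [8];  Q = [1, 2, 4, 5, 6] / [3]
  Insert 1 (step 7): P = [1, 3, 5, 6, 7] / [2] / [8];  Q = [1, 2, 4, 5, 6] / [3] / [7]
  Insert 4 (step 8): P = [1, 3, 4, 6, 7] / [2, 5] / [8];  Q = [1, 2, 4, 5, 6] / [3, 8] / [7]
Final shape: (5, 2, 1).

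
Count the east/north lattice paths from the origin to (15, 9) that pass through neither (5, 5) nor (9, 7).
Number of paths = 840772

Inclusion–exclusion. Total paths: C(24, 15) = 1307504. Through P₁: C(10, 5)·C(14, 10) = 252252. Through P₂: C(16, 9)·C(8, 6) = 320320. Since P₁ is strictly southwest of P₂, a monotone path through both must visit P₁ then P₂; paths through both = C(10, 5)·C(6, 4)·C(8, 6) = 105840. Avoid both = 1307504 − 252252 − 320320 + 105840 = 840772.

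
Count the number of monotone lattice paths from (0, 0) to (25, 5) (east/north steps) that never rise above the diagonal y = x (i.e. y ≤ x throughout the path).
Number of paths = 115101

By the reflection principle (André's argument), the number of monotone paths to (25, 5) with n ≤ m that never go above y = x is C(30, 25) − C(30, 26) = 142506 − 27405 = 115101.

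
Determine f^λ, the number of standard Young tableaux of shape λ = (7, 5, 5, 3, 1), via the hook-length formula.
# SYT of shape (7, 5, 5, 3, 1) = 333316620

Hook-length formula: f^λ = n! / Π hook(c), product over all cells c of the Young diagram. For λ = (7, 5, 5, 3, 1), n = 21 boxes. Hook lengths by row (left-to-right, top-to-bottom): [11, 9, 8, 6, 5, 2, 1]; [8, 6, 5, 3, 2]; [7, 5, 4, 2, 1]; [4, 2, 1]; [1]. Product of hooks = 153280512000. So f^λ = 21! / 153280512000 = 51090942171709440000 / 153280512000 = 333316620.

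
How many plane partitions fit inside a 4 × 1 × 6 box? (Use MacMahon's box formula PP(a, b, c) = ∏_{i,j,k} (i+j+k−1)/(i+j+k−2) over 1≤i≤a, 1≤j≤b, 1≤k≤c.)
PP(4, 1, 6) = 210

Evaluate the triple product over i = 1..4, j = 1..1, k = 1..6. The factors are (2/1) · (3/2) · (4/3) · (5/4) · (6/5) · (7/6) · (3/2) · (4/3) · … (24 factors total). The numerators and denominators telescope so the product is an integer; carrying out the multiplication exactly gives PP(4, 1, 6) = 210.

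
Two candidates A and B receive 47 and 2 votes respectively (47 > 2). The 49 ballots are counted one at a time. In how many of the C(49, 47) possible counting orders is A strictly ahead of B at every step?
Strict-lead orderings = 1080

Total orderings of the 49 votes with 47 for A: C(49, 47) = 1176. By the Bertrand ballot formula (Cycle Lemma / reflection principle), the number of orderings in which A is strictly ahead of B throughout is (p − q)/(p + q) · C(p + q, p) = (47 − 2)/(47 + 2) · 1176 = 1080.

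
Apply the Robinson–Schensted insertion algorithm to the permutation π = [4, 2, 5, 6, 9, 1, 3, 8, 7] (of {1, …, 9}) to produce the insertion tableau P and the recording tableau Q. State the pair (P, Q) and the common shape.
P = [1, 3, 6, 7] / [2, 5, 8] / [4, 9];  Q = [1, 3, 4, 5] / [2, 7, 8] / [6, 9];  common shape = (4, 3, 2)

Row-insert the values π_1, π_2, … into P one at a time, bumping the leftmost entry strictly greater than the inserted value down to the next row. The recording tableau Q records, in position (i, j), the step at which that cell was added to P.
  Insert 4 (step 1): P = [4];  Q = [1]
  Insert 2 (step 2): P = [2] / [4];  Q = [1] / [2]
  Insert 5 (step 3): P = [2, 5] / [4];  Q = [1, 3] / [2]
  Insert 6 (step 4): P = [2, 5, 6] / [4];  Q = [1, 3, 4] / [2]
  Insert 9 (step 5): P = [2, 5, 6, 9] / [4];  Q = [1, 3, 4, 5] / [2]
  Insert 1 (step 6): P = [1, 5, 6, 9] / [2] / [4];  Q = [1, 3, 4, 5] / [2] / [6]
  Insert 3 (step 7): P = [1, 3, 6, 9] / [2, 5] / [4];  Q = [1, 3, 4, 5] / [2, 7] / [6]
  Insert 8 (step 8): P = [1, 3, 6, 8] / [2, 5, 9] / [4];  Q = [1, 3, 4, 5] / [2, 7, 8] / [6]
  Insert 7 (step 9): P = [1, 3, 6, 7] / [2, 5, 8] / [4, 9];  Q = [1, 3, 4, 5] / [2, 7, 8] / [6, 9]
Final shape: (4, 3, 2).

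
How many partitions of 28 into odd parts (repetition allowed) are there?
p_odd(28) = 222

Enumerate partitions using only odd parts via the recurrence o(n, m) = o(n, m−2) + o(n−m, m) over odd m, starting from the largest odd part ≤ n. This gives p_odd(28) = 222. (Euler's theorem: equals the count of distinct-part partitions.)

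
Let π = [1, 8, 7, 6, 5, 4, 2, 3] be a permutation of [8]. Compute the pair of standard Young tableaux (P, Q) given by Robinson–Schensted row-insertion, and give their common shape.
P = [1, 2, 3] / [4] / [5] / [6] / [7] / [8];  Q = [1, 2, 8] / [3] / [4] / [5] / [6] / [7];  common shape = (3, 1, 1, 1, 1, 1)

Row-insert the values π_1, π_2, … into P one at a time, bumping the leftmost entry strictly greater than the inserted value down to the next row. The recording tableau Q records, in position (i, j), the step at which that cell was added to P.
  Insert 1 (step 1): P = [1];  Q = [1]
  Insert 8 (step 2): P = [1, 8];  Q = [1, 2]
  Insert 7 (step 3): P = [1, 7] / [8];  Q = [1, 2] / [3]
  Insert 6 (step 4): P = [1, 6] / [7] / [8];  Q = [1, 2] / [3] / [4]
  Insert 5 (step 5): P = [1, 5] / [6] / [7] / [8];  Q = [1, 2] / [3] / [4] / [5]
  Insert 4 (step 6): P = [1, 4] / [5] / [6] / [7] / [8];  Q = [1, 2] / [3] / [4] / [5] / [6]
  Insert 2 (step 7): P = [1, 2] / [4] / [5] / [6] / [7] / [8];  Q = [1, 2] / [3] / [4] / [5] / [6] / [7]
  Insert 3 (step 8): P = [1, 2, 3] / [4] / [5] / [6] / [7] / [8];  Q = [1, 2, 8] / [3] / [4] / [5] / [6] / [7]
Final shape: (3, 1, 1, 1, 1, 1).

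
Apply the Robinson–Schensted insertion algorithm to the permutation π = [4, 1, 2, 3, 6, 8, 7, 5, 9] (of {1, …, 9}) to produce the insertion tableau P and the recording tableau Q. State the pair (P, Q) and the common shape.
P = [1, 2, 3, 5, 7, 9] / [4, 6] / [8];  Q = [1, 3, 4, 5, 6, 9] / [2, 7] / [8];  common shape = (6, 2, 1)

Row-insert the values π_1, π_2, … into P one at a time, bumping the leftmost entry strictly greater than the inserted value down to the next row. The recording tableau Q records, in position (i, j), the step at which that cell was added to P.
  Insert 4 (step 1): P = [4];  Q = [1]
  Insert 1 (step 2): P = [1] / [4];  Q = [1] / [2]
  Insert 2 (step 3): P = [1, 2] / [4];  Q = [1, 3] / [2]
  Insert 3 (step 4): P = [1, 2, 3] / [4];  Q = [1, 3, 4] / [2]
  Insert 6 (step 5): P = [1, 2, 3, 6] / [4];  Q = [1, 3, 4, 5] / [2]
  Insert 8 (step 6): P = [1, 2, 3, 6, 8] / [4];  Q = [1, 3, 4, 5, 6] / [2]
  Insert 7 (step 7): P = [1, 2, 3, 6, 7] / [4, 8];  Q = [1, 3, 4, 5, 6] / [2, 7]
  Insert 5 (step 8): P = [1, 2, 3, 5, 7] / [4, 6] / [8];  Q = [1, 3, 4, 5, 6] / [2, 7] / [8]
  Insert 9 (step 9): P = [1, 2, 3, 5, 7, 9] / [4, 6] / [8];  Q = [1, 3, 4, 5, 6, 9] / [2, 7] / [8]
Final shape: (6, 2, 1).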